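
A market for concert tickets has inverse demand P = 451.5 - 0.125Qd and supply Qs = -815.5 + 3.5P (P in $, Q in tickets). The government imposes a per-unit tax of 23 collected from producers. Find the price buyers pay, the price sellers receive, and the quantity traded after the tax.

P_b = 392, P_s = 369, Q = 476

In direct form, Qd = 3612 - 8P.
With a tax of 23 on producers, they supply based on the net price P_s = P_b - 23, so Qs = -896 + 3.5P_b.
Set Qd = Qs: 3612 - 8P_b = -896 + 3.5P_b, so 4508 = 11.5P_b and P_b = 392.
Then P_s = 392 - 23 = 369 and Q = 3612 - 8(392) = 476.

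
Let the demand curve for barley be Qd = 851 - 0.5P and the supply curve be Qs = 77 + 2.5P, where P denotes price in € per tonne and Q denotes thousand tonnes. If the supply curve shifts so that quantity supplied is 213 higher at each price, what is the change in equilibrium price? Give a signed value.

ΔP = -71

Equating demand and supply, 851 - 0.5P = 77 + 2.5P gives 3P = 774, so P* = 258.
Substitute back: Q* = 851 - 0.5(258) = 722.
After the shift, supply is Qs = 290 + 2.5P.
New equilibrium: 561 = 3P, so P = 187 and Q = 757.5.
ΔP = 187 - 258 = -71.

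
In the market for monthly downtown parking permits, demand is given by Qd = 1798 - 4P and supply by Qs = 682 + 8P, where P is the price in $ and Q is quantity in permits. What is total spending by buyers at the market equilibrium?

Total spending by buyers = 132618

At equilibrium Qd = Qs, so 1798 - 4P = 682 + 8P; collecting terms, 1116 = 12P and P* = 93.
Plugging P* into demand: Q* = 1798 - 4(93) = 1426.
Total spending by buyers = P* × Q* = 93 × 1426 = 132618.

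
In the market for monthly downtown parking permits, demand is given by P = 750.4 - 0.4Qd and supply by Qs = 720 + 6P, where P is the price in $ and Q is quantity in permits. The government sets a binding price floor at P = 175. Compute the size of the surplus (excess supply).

Inverting to quantity form: Qd = 1876 - 2.5P.
With P fixed at 175, quantity demanded is 1438.5 and quantity supplied is 1770.
Surplus = Qs - Qd = 1770 - 1438.5 = 331.5.

Surplus = 331.5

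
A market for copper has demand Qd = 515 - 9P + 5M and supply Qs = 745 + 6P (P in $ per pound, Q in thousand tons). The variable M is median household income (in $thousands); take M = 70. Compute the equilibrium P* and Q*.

P* = 8, Q* = 793

With M = 70, demand is Qd = 865 - 9P.
At equilibrium Qd = Qs, so 865 - 9P = 745 + 6P; collecting terms, 120 = 15P and P* = 8.
From the demand curve, Q* = 865 - 9(8) = 793.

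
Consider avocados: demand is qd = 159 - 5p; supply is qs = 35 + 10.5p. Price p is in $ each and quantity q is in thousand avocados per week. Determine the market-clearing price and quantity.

p* = 8, q* = 119

Equating demand and supply, 159 - 5p = 35 + 10.5p gives 15.5p = 124, so p* = 8.
Then q* = 159 - 5(8) = 119.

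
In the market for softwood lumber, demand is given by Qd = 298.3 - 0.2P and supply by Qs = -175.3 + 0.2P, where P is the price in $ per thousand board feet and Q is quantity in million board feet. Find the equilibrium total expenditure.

Total expenditure = 72816

The market clears where 298.3 - 0.2P = -175.3 + 0.2P. Rearranging, 0.4P = 473.6, hence P* = 1184.
Then Q* = 298.3 - 0.2(1184) = 61.5.
Total expenditure = P* × Q* = 1184 × 61.5 = 72816.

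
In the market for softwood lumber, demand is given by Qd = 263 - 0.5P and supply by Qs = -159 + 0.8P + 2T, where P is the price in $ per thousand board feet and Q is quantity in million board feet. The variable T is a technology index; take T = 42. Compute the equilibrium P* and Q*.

P* = 260, Q* = 133

With T = 42, supply is Qs = -75 + 0.8P.
Set Qd = Qs: 263 - 0.5P = -75 + 0.8P, so 338 = 1.3P and P* = 260.
Plugging P* into demand: Q* = 263 - 0.5(260) = 133.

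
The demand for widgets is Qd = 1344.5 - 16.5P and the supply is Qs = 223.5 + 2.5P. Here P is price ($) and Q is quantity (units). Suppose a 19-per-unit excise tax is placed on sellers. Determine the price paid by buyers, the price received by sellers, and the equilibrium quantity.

The tax drives a wedge P_b - P_s = 19. Substituting P_s = P_b - 19 into supply: Qs = 176 + 2.5P_b.
Set Qd = Qs: 1344.5 - 16.5P_b = 176 + 2.5P_b, so 1168.5 = 19P_b and P_b = 61.5.
Then P_s = 61.5 - 19 = 42.5 and Q = 1344.5 - 16.5(61.5) = 329.75.

P_b = 61.5, P_s = 42.5, Q = 329.75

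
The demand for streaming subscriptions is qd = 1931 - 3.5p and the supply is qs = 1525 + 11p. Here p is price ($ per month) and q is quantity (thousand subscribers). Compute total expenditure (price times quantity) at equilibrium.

The market clears where 1931 - 3.5p = 1525 + 11p. Rearranging, 14.5p = 406, hence p* = 28.
Plugging p* into demand: q* = 1931 - 3.5(28) = 1833.
Total expenditure = p* × q* = 28 × 1833 = 51324.

Total expenditure = 51324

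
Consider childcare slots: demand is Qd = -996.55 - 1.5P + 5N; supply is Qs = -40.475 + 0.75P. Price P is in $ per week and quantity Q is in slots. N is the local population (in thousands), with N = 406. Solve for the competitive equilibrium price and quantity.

P* = 477.3, Q* = 317.5

With N = 406, demand is Qd = 1033.45 - 1.5P.
At equilibrium Qd = Qs, so 1033.45 - 1.5P = -40.475 + 0.75P; collecting terms, 1073.925 = 2.25P and P* = 477.3.
Then Q* = 1033.45 - 1.5(477.3) = 317.5.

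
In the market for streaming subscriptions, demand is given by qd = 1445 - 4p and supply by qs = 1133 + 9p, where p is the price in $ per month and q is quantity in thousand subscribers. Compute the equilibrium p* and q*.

The market clears where 1445 - 4p = 1133 + 9p. Rearranging, 13p = 312, hence p* = 24.
Plugging p* into demand: q* = 1445 - 4(24) = 1349.

p* = 24, q* = 1349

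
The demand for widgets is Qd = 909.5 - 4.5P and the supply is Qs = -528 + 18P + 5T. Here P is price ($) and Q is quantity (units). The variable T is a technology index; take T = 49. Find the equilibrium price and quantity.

P* = 53, Q* = 671

With T = 49, supply is Qs = -283 + 18P.
Set Qd = Qs: 909.5 - 4.5P = -283 + 18P, so 1192.5 = 22.5P and P* = 53.
From the demand curve, Q* = 909.5 - 4.5(53) = 671.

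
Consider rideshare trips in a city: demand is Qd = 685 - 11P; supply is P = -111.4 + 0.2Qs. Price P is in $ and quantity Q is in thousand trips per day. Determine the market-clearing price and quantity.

Inverting to quantity form: Qs = 557 + 5P.
Set Qd = Qs: 685 - 11P = 557 + 5P, so 128 = 16P and P* = 8.
Then Q* = 685 - 11(8) = 597.

P* = 8, Q* = 597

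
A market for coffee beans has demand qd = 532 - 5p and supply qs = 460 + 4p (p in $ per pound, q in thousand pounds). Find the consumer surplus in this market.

Equating demand and supply, 532 - 5p = 460 + 4p gives 9p = 72, so p* = 8.
Substitute back: q* = 532 - 5(8) = 492.
Demand choke price (qd = 0): p = 532/5 = 106.4. Consumer surplus = ½ × (106.4 - 8) × 492 = 24206.4.

Consumer surplus = 24206.4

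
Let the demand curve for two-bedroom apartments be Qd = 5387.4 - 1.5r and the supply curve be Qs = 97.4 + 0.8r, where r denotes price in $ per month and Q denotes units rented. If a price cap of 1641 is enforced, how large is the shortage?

Evaluating both curves at the ceiling price 1641 gives Qd = 2925.9, Qs = 1410.2.
Shortage = Qd - Qs = 2925.9 - 1410.2 = 1515.7.

Shortage = 1515.7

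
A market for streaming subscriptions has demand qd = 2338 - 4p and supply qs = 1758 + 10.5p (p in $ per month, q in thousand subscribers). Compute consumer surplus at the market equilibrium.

Equating demand and supply, 2338 - 4p = 1758 + 10.5p gives 14.5p = 580, so p* = 40.
From the demand curve, q* = 2338 - 4(40) = 2178.
Demand choke price (qd = 0): p = 2338/4 = 584.5. Consumer surplus = ½ × (584.5 - 40) × 2178 = 592960.5.

Consumer surplus = 592960.5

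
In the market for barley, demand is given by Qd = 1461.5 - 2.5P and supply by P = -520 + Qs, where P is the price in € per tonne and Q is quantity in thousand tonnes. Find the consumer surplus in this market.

Consumer surplus = 124504.2

Inverting to quantity form: Qs = 520 + P.
The market clears where 1461.5 - 2.5P = 520 + P. Rearranging, 3.5P = 941.5, hence P* = 269.
Substitute back: Q* = 1461.5 - 2.5(269) = 789.
Demand choke price (Qd = 0): P = 1461.5/2.5 = 584.6. Consumer surplus = ½ × (584.6 - 269) × 789 = 124504.2.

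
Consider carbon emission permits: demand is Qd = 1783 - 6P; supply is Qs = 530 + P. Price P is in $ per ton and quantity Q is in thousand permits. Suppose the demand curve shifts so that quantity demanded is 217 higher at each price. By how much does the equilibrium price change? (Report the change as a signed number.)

At equilibrium Qd = Qs, so 1783 - 6P = 530 + P; collecting terms, 1253 = 7P and P* = 179.
Substitute back: Q* = 1783 - 6(179) = 709.
After the shift, demand is Qd = 2000 - 6P.
New equilibrium: 1470 = 7P, so P = 210 and Q = 740.
ΔP = 210 - 179 = 31.

ΔP = 31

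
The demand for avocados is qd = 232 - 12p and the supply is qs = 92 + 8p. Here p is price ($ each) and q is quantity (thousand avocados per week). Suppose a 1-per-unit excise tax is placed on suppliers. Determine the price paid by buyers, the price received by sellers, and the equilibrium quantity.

p_b = 7.4, p_s = 6.4, q = 143.2

With a tax of 1 on suppliers, they supply based on the net price p_s = p_b - 1, so qs = 84 + 8p_b.
Market clearing requires 232 - 12p_b = 84 + 8p_b; hence 148 = 20p_b and p_b = 7.4.
Then p_s = 7.4 - 1 = 6.4 and q = 232 - 12(7.4) = 143.2.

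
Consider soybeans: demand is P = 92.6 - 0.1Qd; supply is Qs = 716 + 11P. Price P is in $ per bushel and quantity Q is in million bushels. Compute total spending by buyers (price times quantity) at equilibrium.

Total spending by buyers = 8260

Rewriting in direct form: Qd = 926 - 10P.
At equilibrium Qd = Qs, so 926 - 10P = 716 + 11P; collecting terms, 210 = 21P and P* = 10.
Then Q* = 926 - 10(10) = 826.
Total spending by buyers = P* × Q* = 10 × 826 = 8260.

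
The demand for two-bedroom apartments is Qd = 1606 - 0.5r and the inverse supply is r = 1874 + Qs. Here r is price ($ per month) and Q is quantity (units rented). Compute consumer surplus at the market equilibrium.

Inverting to quantity form: Qs = -1874 + r.
The market clears where 1606 - 0.5r = -1874 + r. Rearranging, 1.5r = 3480, hence r* = 2320.
Plugging r* into demand: Q* = 1606 - 0.5(2320) = 446.
Demand choke price (Qd = 0): r = 1606/0.5 = 3212. Consumer surplus = ½ × (3212 - 2320) × 446 = 198916.

Consumer surplus = 198916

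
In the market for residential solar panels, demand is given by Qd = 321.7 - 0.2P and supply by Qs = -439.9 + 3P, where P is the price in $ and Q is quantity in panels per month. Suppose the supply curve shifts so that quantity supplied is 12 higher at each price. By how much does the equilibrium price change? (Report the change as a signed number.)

Set Qd = Qs: 321.7 - 0.2P = -439.9 + 3P, so 761.6 = 3.2P and P* = 238.
Then Q* = 321.7 - 0.2(238) = 274.1.
After the shift, supply is Qs = -427.9 + 3P.
Re-solving, 3.2P = 749.6 gives P = 234.25 and Q = 274.85.
ΔP = 234.25 - 238 = -3.75.

ΔP = -3.75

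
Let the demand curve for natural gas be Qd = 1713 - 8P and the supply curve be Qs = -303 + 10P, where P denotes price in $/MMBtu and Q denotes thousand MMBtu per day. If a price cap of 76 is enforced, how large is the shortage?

Shortage = 648

Evaluating both curves at the ceiling price 76 gives Qd = 1105, Qs = 457.
Shortage = Qd - Qs = 1105 - 457 = 648.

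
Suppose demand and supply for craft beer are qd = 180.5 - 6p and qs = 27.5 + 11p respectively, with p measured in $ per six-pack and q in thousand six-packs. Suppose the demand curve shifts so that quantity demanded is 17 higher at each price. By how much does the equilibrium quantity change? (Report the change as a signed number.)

Set qd = qs: 180.5 - 6p = 27.5 + 11p, so 153 = 17p and p* = 9.
From the demand curve, q* = 180.5 - 6(9) = 126.5.
After the shift, demand is qd = 197.5 - 6p.
The new intersection has 170 = 17p, i.e. p = 10, q = 137.5.
Δq = 137.5 - 126.5 = 11.

Δq = 11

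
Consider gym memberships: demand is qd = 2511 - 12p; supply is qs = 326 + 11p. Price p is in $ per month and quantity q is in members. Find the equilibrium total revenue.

Set qd = qs: 2511 - 12p = 326 + 11p, so 2185 = 23p and p* = 95.
Then q* = 2511 - 12(95) = 1371.
Total revenue = p* × q* = 95 × 1371 = 130245.

Total revenue = 130245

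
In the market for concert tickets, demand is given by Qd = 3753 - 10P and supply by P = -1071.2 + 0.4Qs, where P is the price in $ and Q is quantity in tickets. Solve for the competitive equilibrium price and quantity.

P* = 86, Q* = 2893

Rewriting in direct form: Qs = 2678 + 2.5P.
Equating demand and supply, 3753 - 10P = 2678 + 2.5P gives 12.5P = 1075, so P* = 86.
Plugging P* into demand: Q* = 3753 - 10(86) = 2893.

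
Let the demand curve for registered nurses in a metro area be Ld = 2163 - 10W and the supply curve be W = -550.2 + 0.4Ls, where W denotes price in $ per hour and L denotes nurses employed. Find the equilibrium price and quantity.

W* = 63, L* = 1533

Solving each curve for L: Ls = 1375.5 + 2.5W.
Set Ld = Ls: 2163 - 10W = 1375.5 + 2.5W, so 787.5 = 12.5W and W* = 63.
Substitute back: L* = 2163 - 10(63) = 1533.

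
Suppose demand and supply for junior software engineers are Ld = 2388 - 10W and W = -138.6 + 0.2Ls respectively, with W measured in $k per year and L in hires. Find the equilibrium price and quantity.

W* = 113, L* = 1258

In direct form, Ls = 693 + 5W.
Equating demand and supply, 2388 - 10W = 693 + 5W gives 15W = 1695, so W* = 113.
Then L* = 2388 - 10(113) = 1258.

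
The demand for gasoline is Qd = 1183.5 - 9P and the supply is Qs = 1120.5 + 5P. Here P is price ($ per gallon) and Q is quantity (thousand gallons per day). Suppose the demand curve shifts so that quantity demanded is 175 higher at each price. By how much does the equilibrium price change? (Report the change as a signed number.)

Equating demand and supply, 1183.5 - 9P = 1120.5 + 5P gives 14P = 63, so P* = 4.5.
Substitute back: Q* = 1183.5 - 9(4.5) = 1143.
After the shift, demand is Qd = 1358.5 - 9P.
New equilibrium: 238 = 14P, so P = 17 and Q = 1205.5.
ΔP = 17 - 4.5 = 12.5.

ΔP = 12.5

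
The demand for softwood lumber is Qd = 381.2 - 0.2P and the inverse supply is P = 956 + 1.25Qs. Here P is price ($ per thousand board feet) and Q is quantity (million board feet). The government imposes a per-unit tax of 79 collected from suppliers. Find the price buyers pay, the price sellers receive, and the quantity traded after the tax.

P_b = 1209.2, P_s = 1130.2, Q = 139.36

Inverting to quantity form: Qs = -764.8 + 0.8P.
Suppliers keep P_s = P_b - 79 per unit, so supply in terms of the buyer price is Qs = -828 + 0.8P_b.
Set Qd = Qs: 381.2 - 0.2P_b = -828 + 0.8P_b, so 1209.2 = P_b and P_b = 1209.2.
So P_s = 1130.2 and the quantity traded is Q = 381.2 - 0.2(1209.2) = 139.36.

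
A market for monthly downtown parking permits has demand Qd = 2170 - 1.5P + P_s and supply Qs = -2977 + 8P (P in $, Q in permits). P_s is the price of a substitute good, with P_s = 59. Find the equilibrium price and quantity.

P* = 548, Q* = 1407

With P_s = 59, demand is Qd = 2229 - 1.5P.
Equating demand and supply, 2229 - 1.5P = -2977 + 8P gives 9.5P = 5206, so P* = 548.
Then Q* = 2229 - 1.5(548) = 1407.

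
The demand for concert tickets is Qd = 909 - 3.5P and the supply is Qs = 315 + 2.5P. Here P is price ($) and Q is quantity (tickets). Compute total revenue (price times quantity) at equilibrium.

Set Qd = Qs: 909 - 3.5P = 315 + 2.5P, so 594 = 6P and P* = 99.
From the demand curve, Q* = 909 - 3.5(99) = 562.5.
Total revenue = P* × Q* = 99 × 562.5 = 55687.5.

Total revenue = 55687.5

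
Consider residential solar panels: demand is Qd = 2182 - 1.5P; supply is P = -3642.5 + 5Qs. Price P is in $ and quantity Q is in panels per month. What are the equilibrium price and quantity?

P* = 855, Q* = 899.5

In direct form, Qs = 728.5 + 0.2P.
At equilibrium Qd = Qs, so 2182 - 1.5P = 728.5 + 0.2P; collecting terms, 1453.5 = 1.7P and P* = 855.
Then Q* = 2182 - 1.5(855) = 899.5.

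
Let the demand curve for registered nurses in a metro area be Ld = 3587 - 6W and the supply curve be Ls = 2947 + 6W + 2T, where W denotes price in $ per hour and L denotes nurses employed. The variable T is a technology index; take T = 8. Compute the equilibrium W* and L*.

W* = 52, L* = 3275

With T = 8, supply is Ls = 2963 + 6W.
The market clears where 3587 - 6W = 2963 + 6W. Rearranging, 12W = 624, hence W* = 52.
Plugging W* into demand: L* = 3587 - 6(52) = 3275.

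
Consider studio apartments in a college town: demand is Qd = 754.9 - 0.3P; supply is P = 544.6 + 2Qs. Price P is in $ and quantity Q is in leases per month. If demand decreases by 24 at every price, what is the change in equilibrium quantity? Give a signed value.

ΔQ = -15

Rewriting in direct form: Qs = -272.3 + 0.5P.
At equilibrium Qd = Qs, so 754.9 - 0.3P = -272.3 + 0.5P; collecting terms, 1027.2 = 0.8P and P* = 1284.
Substitute back: Q* = 754.9 - 0.3(1284) = 369.7.
After the shift, demand is Qd = 730.9 - 0.3P.
New equilibrium: 1003.2 = 0.8P, so P = 1254 and Q = 354.7.
ΔQ = 354.7 - 369.7 = -15.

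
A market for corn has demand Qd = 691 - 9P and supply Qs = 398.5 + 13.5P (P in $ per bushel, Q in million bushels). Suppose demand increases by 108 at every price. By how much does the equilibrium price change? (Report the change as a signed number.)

Set Qd = Qs: 691 - 9P = 398.5 + 13.5P, so 292.5 = 22.5P and P* = 13.
Substitute back: Q* = 691 - 9(13) = 574.
After the shift, demand is Qd = 799 - 9P.
Re-solving, 22.5P = 400.5 gives P = 17.8 and Q = 638.8.
ΔP = 17.8 - 13 = 4.8.

ΔP = 4.8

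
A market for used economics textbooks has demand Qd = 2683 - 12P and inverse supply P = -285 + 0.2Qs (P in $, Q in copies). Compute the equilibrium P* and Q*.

Inverting to quantity form: Qs = 1425 + 5P.
At equilibrium Qd = Qs, so 2683 - 12P = 1425 + 5P; collecting terms, 1258 = 17P and P* = 74.
Then Q* = 2683 - 12(74) = 1795.

P* = 74, Q* = 1795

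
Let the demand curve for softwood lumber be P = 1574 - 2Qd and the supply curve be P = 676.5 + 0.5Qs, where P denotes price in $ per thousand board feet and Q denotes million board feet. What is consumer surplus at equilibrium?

In direct form, Qd = 787 - 0.5P and Qs = -1353 + 2P.
The market clears where 787 - 0.5P = -1353 + 2P. Rearranging, 2.5P = 2140, hence P* = 856.
Plugging P* into demand: Q* = 787 - 0.5(856) = 359.
Demand choke price (Qd = 0): P = 787/0.5 = 1574. Consumer surplus = ½ × (1574 - 856) × 359 = 128881.

Consumer surplus = 128881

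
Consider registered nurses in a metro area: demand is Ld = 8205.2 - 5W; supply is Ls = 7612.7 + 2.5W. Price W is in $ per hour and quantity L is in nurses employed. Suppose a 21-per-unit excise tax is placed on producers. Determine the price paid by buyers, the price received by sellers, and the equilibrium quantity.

Producers keep W_s = W_b - 21 per unit, so supply in terms of the buyer price is Ls = 7560.2 + 2.5W_b.
Equate demand and the shifted supply: 8205.2 - 5W_b = 7560.2 + 2.5W_b, giving 7.5W_b = 645, so W_b = 86.
So W_s = 65 and the quantity traded is L = 8205.2 - 5(86) = 7775.2.

W_b = 86, W_s = 65, L = 7775.2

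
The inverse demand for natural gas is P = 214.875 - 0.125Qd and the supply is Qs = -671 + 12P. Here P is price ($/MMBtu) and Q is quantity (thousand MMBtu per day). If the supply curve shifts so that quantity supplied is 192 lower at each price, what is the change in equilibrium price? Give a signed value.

Inverting to quantity form: Qd = 1719 - 8P.
At equilibrium Qd = Qs, so 1719 - 8P = -671 + 12P; collecting terms, 2390 = 20P and P* = 119.5.
From the demand curve, Q* = 1719 - 8(119.5) = 763.
After the shift, supply is Qs = -863 + 12P.
Re-solving, 20P = 2582 gives P = 129.1 and Q = 686.2.
ΔP = 129.1 - 119.5 = 9.6.

ΔP = 9.6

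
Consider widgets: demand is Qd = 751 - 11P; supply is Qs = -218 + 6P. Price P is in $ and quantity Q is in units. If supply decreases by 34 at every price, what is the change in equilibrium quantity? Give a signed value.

ΔQ = -22

Equating demand and supply, 751 - 11P = -218 + 6P gives 17P = 969, so P* = 57.
Then Q* = 751 - 11(57) = 124.
After the shift, supply is Qs = -252 + 6P.
The new intersection has 1003 = 17P, i.e. P = 59, Q = 102.
ΔQ = 102 - 124 = -22.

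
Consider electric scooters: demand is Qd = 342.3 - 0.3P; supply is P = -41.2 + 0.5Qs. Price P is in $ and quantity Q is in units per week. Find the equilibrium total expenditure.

Total expenditure = 34849.2

In direct form, Qs = 82.4 + 2P.
At equilibrium Qd = Qs, so 342.3 - 0.3P = 82.4 + 2P; collecting terms, 259.9 = 2.3P and P* = 113.
Plugging P* into demand: Q* = 342.3 - 0.3(113) = 308.4.
Total expenditure = P* × Q* = 113 × 308.4 = 34849.2.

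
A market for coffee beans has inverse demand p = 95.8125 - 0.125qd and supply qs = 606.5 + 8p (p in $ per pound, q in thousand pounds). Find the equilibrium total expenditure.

Total expenditure = 6865

Inverting to quantity form: qd = 766.5 - 8p.
At equilibrium qd = qs, so 766.5 - 8p = 606.5 + 8p; collecting terms, 160 = 16p and p* = 10.
From the demand curve, q* = 766.5 - 8(10) = 686.5.
Total expenditure = p* × q* = 10 × 686.5 = 6865.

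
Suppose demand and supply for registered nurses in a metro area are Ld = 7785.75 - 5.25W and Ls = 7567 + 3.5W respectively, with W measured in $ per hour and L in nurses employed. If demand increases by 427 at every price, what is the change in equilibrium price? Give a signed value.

At equilibrium Ld = Ls, so 7785.75 - 5.25W = 7567 + 3.5W; collecting terms, 218.75 = 8.75W and W* = 25.
Plugging W* into demand: L* = 7785.75 - 5.25(25) = 7654.5.
After the shift, demand is Ld = 8212.75 - 5.25W.
The new intersection has 645.75 = 8.75W, i.e. W = 73.8, L = 7825.3.
ΔW = 73.8 - 25 = 48.8.

ΔW = 48.8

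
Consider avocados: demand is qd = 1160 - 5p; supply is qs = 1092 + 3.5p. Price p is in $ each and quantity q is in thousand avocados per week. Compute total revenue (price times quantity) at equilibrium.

Set qd = qs: 1160 - 5p = 1092 + 3.5p, so 68 = 8.5p and p* = 8.
Then q* = 1160 - 5(8) = 1120.
Total revenue = p* × q* = 8 × 1120 = 8960.

Total revenue = 8960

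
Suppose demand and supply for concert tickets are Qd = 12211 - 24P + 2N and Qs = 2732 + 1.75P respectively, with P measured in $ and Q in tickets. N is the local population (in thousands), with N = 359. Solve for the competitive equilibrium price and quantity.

P* = 396, Q* = 3425

With N = 359, demand is Qd = 12929 - 24P.
At equilibrium Qd = Qs, so 12929 - 24P = 2732 + 1.75P; collecting terms, 10197 = 25.75P and P* = 396.
Then Q* = 12929 - 24(396) = 3425.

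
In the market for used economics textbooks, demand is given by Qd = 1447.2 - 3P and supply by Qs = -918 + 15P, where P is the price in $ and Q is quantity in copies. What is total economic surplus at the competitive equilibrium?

At equilibrium Qd = Qs, so 1447.2 - 3P = -918 + 15P; collecting terms, 2365.2 = 18P and P* = 131.4.
Plugging P* into demand: Q* = 1447.2 - 3(131.4) = 1053.
Demand choke price = 482.4; supply choke price = 61.2. CS = ½(482.4 - 131.4)(1053) = 184801.5; PS = ½(131.4 - 61.2)(1053) = 36960.3. Total surplus = 221761.8.

Total surplus = 221761.8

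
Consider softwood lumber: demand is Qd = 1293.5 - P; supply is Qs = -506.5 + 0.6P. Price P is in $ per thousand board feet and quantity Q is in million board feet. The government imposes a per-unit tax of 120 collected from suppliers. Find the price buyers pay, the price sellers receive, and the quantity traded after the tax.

P_b = 1170, P_s = 1050, Q = 123.5

With a tax of 120 on suppliers, they supply based on the net price P_s = P_b - 120, so Qs = -578.5 + 0.6P_b.
Market clearing requires 1293.5 - P_b = -578.5 + 0.6P_b; hence 1872 = 1.6P_b and P_b = 1170.
Then P_s = 1170 - 120 = 1050 and Q = 1293.5 - 1170 = 123.5.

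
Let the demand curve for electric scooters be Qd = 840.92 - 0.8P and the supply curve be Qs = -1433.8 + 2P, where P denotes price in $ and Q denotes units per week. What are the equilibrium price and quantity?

P* = 812.4, Q* = 191

The market clears where 840.92 - 0.8P = -1433.8 + 2P. Rearranging, 2.8P = 2274.72, hence P* = 812.4.
From the demand curve, Q* = 840.92 - 0.8(812.4) = 191.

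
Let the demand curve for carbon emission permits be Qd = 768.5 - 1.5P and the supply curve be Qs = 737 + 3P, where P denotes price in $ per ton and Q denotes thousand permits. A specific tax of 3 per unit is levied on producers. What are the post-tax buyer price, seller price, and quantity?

P_b = 9, P_s = 6, Q = 755

The tax drives a wedge P_b - P_s = 3. Substituting P_s = P_b - 3 into supply: Qs = 728 + 3P_b.
Equate demand and the shifted supply: 768.5 - 1.5P_b = 728 + 3P_b, giving 4.5P_b = 40.5, so P_b = 9.
Then P_s = 9 - 3 = 6 and Q = 768.5 - 1.5(9) = 755.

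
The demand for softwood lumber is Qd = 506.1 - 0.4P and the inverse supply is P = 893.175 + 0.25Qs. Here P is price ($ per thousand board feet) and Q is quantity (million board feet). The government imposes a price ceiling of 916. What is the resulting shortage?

In direct form, Qs = -3572.7 + 4P.
At P = 916: Qd = 139.7 and Qs = 91.3.
Shortage = Qd - Qs = 139.7 - 91.3 = 48.4.

Shortage = 48.4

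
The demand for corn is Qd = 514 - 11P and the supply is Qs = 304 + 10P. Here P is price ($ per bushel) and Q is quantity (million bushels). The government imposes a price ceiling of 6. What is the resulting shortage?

With P fixed at 6, quantity demanded is 448 and quantity supplied is 364.
Shortage = Qd - Qs = 448 - 364 = 84.

Shortage = 84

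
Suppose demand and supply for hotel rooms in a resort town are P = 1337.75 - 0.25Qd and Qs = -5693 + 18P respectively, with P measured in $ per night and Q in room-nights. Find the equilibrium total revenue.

Total revenue = 1678186

In direct form, Qd = 5351 - 4P.
The market clears where 5351 - 4P = -5693 + 18P. Rearranging, 22P = 11044, hence P* = 502.
Substitute back: Q* = 5351 - 4(502) = 3343.
Total revenue = P* × Q* = 502 × 3343 = 1678186.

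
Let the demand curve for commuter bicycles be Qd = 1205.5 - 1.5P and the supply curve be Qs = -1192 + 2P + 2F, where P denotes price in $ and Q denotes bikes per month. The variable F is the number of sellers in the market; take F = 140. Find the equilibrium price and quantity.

With F = 140, supply is Qs = -912 + 2P.
The market clears where 1205.5 - 1.5P = -912 + 2P. Rearranging, 3.5P = 2117.5, hence P* = 605.
Then Q* = 1205.5 - 1.5(605) = 298.

P* = 605, Q* = 298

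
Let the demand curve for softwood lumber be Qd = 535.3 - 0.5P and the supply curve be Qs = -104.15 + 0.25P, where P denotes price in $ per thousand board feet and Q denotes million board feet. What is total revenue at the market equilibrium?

The market clears where 535.3 - 0.5P = -104.15 + 0.25P. Rearranging, 0.75P = 639.45, hence P* = 852.6.
From the demand curve, Q* = 535.3 - 0.5(852.6) = 109.
Total revenue = P* × Q* = 852.6 × 109 = 92933.4.

Total revenue = 92933.4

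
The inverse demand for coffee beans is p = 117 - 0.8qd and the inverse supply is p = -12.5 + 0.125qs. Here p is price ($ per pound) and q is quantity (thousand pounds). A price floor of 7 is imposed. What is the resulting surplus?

Surplus = 18.5

Solving each curve for q: qd = 146.25 - 1.25p and qs = 100 + 8p.
With p fixed at 7, quantity demanded is 137.5 and quantity supplied is 156.
Surplus = qs - qd = 156 - 137.5 = 18.5.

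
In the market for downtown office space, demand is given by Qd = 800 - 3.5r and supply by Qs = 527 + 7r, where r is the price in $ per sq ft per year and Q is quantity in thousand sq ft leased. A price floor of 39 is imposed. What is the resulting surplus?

With r fixed at 39, quantity demanded is 663.5 and quantity supplied is 800.
Surplus = Qs - Qd = 800 - 663.5 = 136.5.

Surplus = 136.5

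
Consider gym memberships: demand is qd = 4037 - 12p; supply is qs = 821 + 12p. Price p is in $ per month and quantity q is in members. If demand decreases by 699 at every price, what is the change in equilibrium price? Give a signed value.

The market clears where 4037 - 12p = 821 + 12p. Rearranging, 24p = 3216, hence p* = 134.
Then q* = 4037 - 12(134) = 2429.
After the shift, demand is qd = 3338 - 12p.
Re-solving, 24p = 2517 gives p = 104.875 and q = 2079.5.
Δp = 104.875 - 134 = -29.125.

Δp = -29.125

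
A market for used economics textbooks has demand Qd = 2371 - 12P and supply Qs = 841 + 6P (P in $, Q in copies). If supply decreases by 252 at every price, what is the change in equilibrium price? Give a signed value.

ΔP = 14

Equating demand and supply, 2371 - 12P = 841 + 6P gives 18P = 1530, so P* = 85.
Then Q* = 2371 - 12(85) = 1351.
After the shift, supply is Qs = 589 + 6P.
Re-solving, 18P = 1782 gives P = 99 and Q = 1183.
ΔP = 99 - 85 = 14.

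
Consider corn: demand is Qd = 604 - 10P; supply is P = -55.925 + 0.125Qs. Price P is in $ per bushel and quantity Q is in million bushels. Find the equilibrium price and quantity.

In direct form, Qs = 447.4 + 8P.
At equilibrium Qd = Qs, so 604 - 10P = 447.4 + 8P; collecting terms, 156.6 = 18P and P* = 8.7.
From the demand curve, Q* = 604 - 10(8.7) = 517.

P* = 8.7, Q* = 517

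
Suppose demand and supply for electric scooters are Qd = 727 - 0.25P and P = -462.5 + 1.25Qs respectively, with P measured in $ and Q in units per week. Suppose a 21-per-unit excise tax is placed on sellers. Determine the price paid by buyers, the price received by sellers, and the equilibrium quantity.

P_b = 356, P_s = 335, Q = 638

Solving each curve for Q: Qs = 370 + 0.8P.
Sellers keep P_s = P_b - 21 per unit, so supply in terms of the buyer price is Qs = 353.2 + 0.8P_b.
Set Qd = Qs: 727 - 0.25P_b = 353.2 + 0.8P_b, so 373.8 = 1.05P_b and P_b = 356.
Then P_s = 356 - 21 = 335 and Q = 727 - 0.25(356) = 638.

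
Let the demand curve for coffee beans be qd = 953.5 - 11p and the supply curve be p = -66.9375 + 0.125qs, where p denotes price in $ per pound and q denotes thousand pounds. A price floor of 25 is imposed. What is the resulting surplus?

Surplus = 57

In direct form, qs = 535.5 + 8p.
Evaluating both curves at the floor price 25 gives qd = 678.5, qs = 735.5.
Surplus = qs - qd = 735.5 - 678.5 = 57.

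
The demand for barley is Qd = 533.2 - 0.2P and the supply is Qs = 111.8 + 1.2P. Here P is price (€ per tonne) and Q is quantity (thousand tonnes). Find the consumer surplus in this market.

Equating demand and supply, 533.2 - 0.2P = 111.8 + 1.2P gives 1.4P = 421.4, so P* = 301.
Plugging P* into demand: Q* = 533.2 - 0.2(301) = 473.
Demand choke price (Qd = 0): P = 533.2/0.2 = 2666. Consumer surplus = ½ × (2666 - 301) × 473 = 559322.5.

Consumer surplus = 559322.5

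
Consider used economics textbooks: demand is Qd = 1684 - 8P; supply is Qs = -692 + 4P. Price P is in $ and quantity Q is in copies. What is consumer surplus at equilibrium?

Consumer surplus = 625

Set Qd = Qs: 1684 - 8P = -692 + 4P, so 2376 = 12P and P* = 198.
Then Q* = 1684 - 8(198) = 100.
Demand choke price (Qd = 0): P = 1684/8 = 210.5. Consumer surplus = ½ × (210.5 - 198) × 100 = 625.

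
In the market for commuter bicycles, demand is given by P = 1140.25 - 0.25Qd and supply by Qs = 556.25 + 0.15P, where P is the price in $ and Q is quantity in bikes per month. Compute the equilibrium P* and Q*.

In direct form, Qd = 4561 - 4P.
The market clears where 4561 - 4P = 556.25 + 0.15P. Rearranging, 4.15P = 4004.75, hence P* = 965.
Plugging P* into demand: Q* = 4561 - 4(965) = 701.

P* = 965, Q* = 701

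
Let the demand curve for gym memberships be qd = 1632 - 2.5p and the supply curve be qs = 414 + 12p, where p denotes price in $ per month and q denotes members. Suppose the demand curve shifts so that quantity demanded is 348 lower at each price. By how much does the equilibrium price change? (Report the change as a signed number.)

Δp = -24

The market clears where 1632 - 2.5p = 414 + 12p. Rearranging, 14.5p = 1218, hence p* = 84.
Then q* = 1632 - 2.5(84) = 1422.
After the shift, demand is qd = 1284 - 2.5p.
The new intersection has 870 = 14.5p, i.e. p = 60, q = 1134.
Δp = 60 - 84 = -24.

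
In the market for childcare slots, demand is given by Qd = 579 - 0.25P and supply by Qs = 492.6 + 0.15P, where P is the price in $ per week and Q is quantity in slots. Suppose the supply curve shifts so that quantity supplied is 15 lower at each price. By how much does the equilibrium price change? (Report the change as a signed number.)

The market clears where 579 - 0.25P = 492.6 + 0.15P. Rearranging, 0.4P = 86.4, hence P* = 216.
Plugging P* into demand: Q* = 579 - 0.25(216) = 525.
After the shift, supply is Qs = 477.6 + 0.15P.
Re-solving, 0.4P = 101.4 gives P = 253.5 and Q = 515.625.
ΔP = 253.5 - 216 = 37.5.

ΔP = 37.5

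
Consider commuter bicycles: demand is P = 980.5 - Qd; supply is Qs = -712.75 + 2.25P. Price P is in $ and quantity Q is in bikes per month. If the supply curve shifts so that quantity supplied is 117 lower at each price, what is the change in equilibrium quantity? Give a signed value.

Rewriting in direct form: Qd = 980.5 - P.
The market clears where 980.5 - P = -712.75 + 2.25P. Rearranging, 3.25P = 1693.25, hence P* = 521.
From the demand curve, Q* = 980.5 - 521 = 459.5.
After the shift, supply is Qs = -829.75 + 2.25P.
Re-solving, 3.25P = 1810.25 gives P = 557 and Q = 423.5.
ΔQ = 423.5 - 459.5 = -36.

ΔQ = -36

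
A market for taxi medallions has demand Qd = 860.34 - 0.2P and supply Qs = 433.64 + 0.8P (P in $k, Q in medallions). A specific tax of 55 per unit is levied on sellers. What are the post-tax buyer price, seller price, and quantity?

With a tax of 55 on sellers, they supply based on the net price P_s = P_b - 55, so Qs = 389.64 + 0.8P_b.
Equate demand and the shifted supply: 860.34 - 0.2P_b = 389.64 + 0.8P_b, giving P_b = 470.7, so P_b = 470.7.
Then P_s = 470.7 - 55 = 415.7 and Q = 860.34 - 0.2(470.7) = 766.2.

P_b = 470.7, P_s = 415.7, Q = 766.2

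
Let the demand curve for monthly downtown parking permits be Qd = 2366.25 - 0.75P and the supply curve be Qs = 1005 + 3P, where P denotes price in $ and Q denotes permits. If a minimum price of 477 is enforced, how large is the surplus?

Surplus = 427.5

Evaluating both curves at the floor price 477 gives Qd = 2008.5, Qs = 2436.
Surplus = Qs - Qd = 2436 - 2008.5 = 427.5.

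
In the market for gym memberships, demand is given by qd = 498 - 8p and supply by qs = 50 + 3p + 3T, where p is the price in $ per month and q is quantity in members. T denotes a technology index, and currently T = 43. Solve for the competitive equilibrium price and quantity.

p* = 29, q* = 266

With T = 43, supply is qs = 179 + 3p.
At equilibrium qd = qs, so 498 - 8p = 179 + 3p; collecting terms, 319 = 11p and p* = 29.
Then q* = 498 - 8(29) = 266.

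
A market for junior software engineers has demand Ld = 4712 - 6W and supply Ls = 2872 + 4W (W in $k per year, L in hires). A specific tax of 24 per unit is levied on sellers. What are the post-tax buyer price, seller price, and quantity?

W_b = 193.6, W_s = 169.6, L = 3550.4

The tax drives a wedge W_b - W_s = 24. Substituting W_s = W_b - 24 into supply: Ls = 2776 + 4W_b.
Market clearing requires 4712 - 6W_b = 2776 + 4W_b; hence 1936 = 10W_b and W_b = 193.6.
Then W_s = 193.6 - 24 = 169.6 and L = 4712 - 6(193.6) = 3550.4.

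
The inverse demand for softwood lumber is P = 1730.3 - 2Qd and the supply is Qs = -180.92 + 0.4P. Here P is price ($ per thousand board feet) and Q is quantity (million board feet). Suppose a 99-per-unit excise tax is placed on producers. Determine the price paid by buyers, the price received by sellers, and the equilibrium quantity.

P_b = 1206.3, P_s = 1107.3, Q = 262

In direct form, Qd = 865.15 - 0.5P.
Producers keep P_s = P_b - 99 per unit, so supply in terms of the buyer price is Qs = -220.52 + 0.4P_b.
Equate demand and the shifted supply: 865.15 - 0.5P_b = -220.52 + 0.4P_b, giving 0.9P_b = 1085.67, so P_b = 1206.3.
Then P_s = 1206.3 - 99 = 1107.3 and Q = 865.15 - 0.5(1206.3) = 262.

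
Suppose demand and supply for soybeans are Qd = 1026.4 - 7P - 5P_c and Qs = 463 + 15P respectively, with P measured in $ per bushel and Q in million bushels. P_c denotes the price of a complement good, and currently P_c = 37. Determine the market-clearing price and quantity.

P* = 17.2, Q* = 721

With P_c = 37, demand is Qd = 841.4 - 7P.
At equilibrium Qd = Qs, so 841.4 - 7P = 463 + 15P; collecting terms, 378.4 = 22P and P* = 17.2.
From the demand curve, Q* = 841.4 - 7(17.2) = 721.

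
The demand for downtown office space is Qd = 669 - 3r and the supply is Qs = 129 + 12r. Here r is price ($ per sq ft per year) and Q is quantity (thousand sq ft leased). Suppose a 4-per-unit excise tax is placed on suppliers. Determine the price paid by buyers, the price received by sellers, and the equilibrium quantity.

r_b = 39.2, r_s = 35.2, Q = 551.4

Suppliers keep r_s = r_b - 4 per unit, so supply in terms of the buyer price is Qs = 81 + 12r_b.
Equate demand and the shifted supply: 669 - 3r_b = 81 + 12r_b, giving 15r_b = 588, so r_b = 39.2.
So r_s = 35.2 and the quantity traded is Q = 669 - 3(39.2) = 551.4.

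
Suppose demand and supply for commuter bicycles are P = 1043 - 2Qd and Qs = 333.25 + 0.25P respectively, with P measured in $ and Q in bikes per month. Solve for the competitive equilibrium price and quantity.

P* = 251, Q* = 396

Rewriting in direct form: Qd = 521.5 - 0.5P.
The market clears where 521.5 - 0.5P = 333.25 + 0.25P. Rearranging, 0.75P = 188.25, hence P* = 251.
Substitute back: Q* = 521.5 - 0.5(251) = 396.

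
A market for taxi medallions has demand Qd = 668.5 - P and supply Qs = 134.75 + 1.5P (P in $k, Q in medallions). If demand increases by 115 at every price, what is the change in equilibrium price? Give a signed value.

Equating demand and supply, 668.5 - P = 134.75 + 1.5P gives 2.5P = 533.75, so P* = 213.5.
Substitute back: Q* = 668.5 - 213.5 = 455.
After the shift, demand is Qd = 783.5 - P.
The new intersection has 648.75 = 2.5P, i.e. P = 259.5, Q = 524.
ΔP = 259.5 - 213.5 = 46.

ΔP = 46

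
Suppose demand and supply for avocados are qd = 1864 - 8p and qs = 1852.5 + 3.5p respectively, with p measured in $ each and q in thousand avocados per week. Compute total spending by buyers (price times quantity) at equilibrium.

Set qd = qs: 1864 - 8p = 1852.5 + 3.5p, so 11.5 = 11.5p and p* = 1.
From the demand curve, q* = 1864 - 8(1) = 1856.
Total spending by buyers = p* × q* = 1 × 1856 = 1856.

Total spending by buyers = 1856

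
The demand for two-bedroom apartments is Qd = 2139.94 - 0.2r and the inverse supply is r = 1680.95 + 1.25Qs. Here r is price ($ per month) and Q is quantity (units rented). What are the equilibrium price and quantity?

Rewriting in direct form: Qs = -1344.76 + 0.8r.
The market clears where 2139.94 - 0.2r = -1344.76 + 0.8r. Rearranging, r = 3484.7, hence r* = 3484.7.
From the demand curve, Q* = 2139.94 - 0.2(3484.7) = 1443.

r* = 3484.7, Q* = 1443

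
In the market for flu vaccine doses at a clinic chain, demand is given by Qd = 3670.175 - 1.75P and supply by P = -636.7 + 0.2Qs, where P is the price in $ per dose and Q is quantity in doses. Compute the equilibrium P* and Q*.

Solving each curve for Q: Qs = 3183.5 + 5P.
The market clears where 3670.175 - 1.75P = 3183.5 + 5P. Rearranging, 6.75P = 486.675, hence P* = 72.1.
Then Q* = 3670.175 - 1.75(72.1) = 3544.

P* = 72.1, Q* = 3544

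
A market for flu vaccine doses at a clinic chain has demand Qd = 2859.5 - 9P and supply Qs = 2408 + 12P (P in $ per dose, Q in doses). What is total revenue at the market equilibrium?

Equating demand and supply, 2859.5 - 9P = 2408 + 12P gives 21P = 451.5, so P* = 21.5.
Substitute back: Q* = 2859.5 - 9(21.5) = 2666.
Total revenue = P* × Q* = 21.5 × 2666 = 57319.

Total revenue = 57319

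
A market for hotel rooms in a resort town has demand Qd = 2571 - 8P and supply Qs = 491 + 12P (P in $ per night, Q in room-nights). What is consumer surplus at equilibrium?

Consumer surplus = 189007.5625

At equilibrium Qd = Qs, so 2571 - 8P = 491 + 12P; collecting terms, 2080 = 20P and P* = 104.
Plugging P* into demand: Q* = 2571 - 8(104) = 1739.
Demand choke price (Qd = 0): P = 2571/8 = 321.375. Consumer surplus = ½ × (321.375 - 104) × 1739 = 189007.5625.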